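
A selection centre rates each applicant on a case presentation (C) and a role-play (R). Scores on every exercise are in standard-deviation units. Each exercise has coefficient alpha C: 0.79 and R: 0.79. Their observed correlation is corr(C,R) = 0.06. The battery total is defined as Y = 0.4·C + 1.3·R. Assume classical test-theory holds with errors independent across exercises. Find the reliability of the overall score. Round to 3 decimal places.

Var(Y) = 0.4² + 1.3² + 2·[0.52·0.06] = 1.85 + 0.0624 = 1.9124.
With uncorrelated errors the cross-covariances are all true-score covariance, so they carry over unchanged; only the diagonal terms shrink to ρᵢσᵢ².
True-score variance = [0.4²·0.79 + 1.3²·0.79] + 0.0624 = 1.4615 + 0.0624 = 1.5239.
Reliability = 1.5239 / 1.9124 = 0.797.

0.797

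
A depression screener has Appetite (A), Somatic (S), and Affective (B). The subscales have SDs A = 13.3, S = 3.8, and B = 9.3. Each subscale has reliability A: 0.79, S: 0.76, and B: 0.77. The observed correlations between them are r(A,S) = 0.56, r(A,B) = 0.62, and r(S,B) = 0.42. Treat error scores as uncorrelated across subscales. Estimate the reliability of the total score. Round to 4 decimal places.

0.8831

Var(A+S+B) = 13.3² + 3.8² + 9.3² + 2·[13.3·3.8·0.56 + 13.3·9.3·0.62 + 3.8·9.3·0.42] = 277.82 + 239.666 = 517.486.
Because errors are independent across components, Cov(Tᵢ,Tⱼ) = Cov(Xᵢ,Xⱼ); the off-diagonal part of the true-score variance is the same as above.
True-score variance = [13.3²·0.79 + 3.8²·0.76 + 9.3²·0.77] + 239.666 = 217.315 + 239.666 = 456.981.
Reliability = 456.981 / 517.486 = 0.8831.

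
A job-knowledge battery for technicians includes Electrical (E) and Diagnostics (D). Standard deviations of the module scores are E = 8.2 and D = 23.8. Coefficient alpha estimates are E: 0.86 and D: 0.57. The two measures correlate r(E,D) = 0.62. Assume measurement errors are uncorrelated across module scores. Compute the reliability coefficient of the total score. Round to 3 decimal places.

Var(E+D) = 8.2² + 23.8² + 2·[8.2·23.8·0.62] = 633.68 + 241.998 = 875.678.
With uncorrelated errors the cross-covariances are all true-score covariance, so they carry over unchanged; only the diagonal terms shrink to ρᵢσᵢ².
True-score variance = [8.2²·0.86 + 23.8²·0.57] + 241.998 = 380.697 + 241.998 = 622.696.
Reliability = 622.696 / 875.678 = 0.711.

0.711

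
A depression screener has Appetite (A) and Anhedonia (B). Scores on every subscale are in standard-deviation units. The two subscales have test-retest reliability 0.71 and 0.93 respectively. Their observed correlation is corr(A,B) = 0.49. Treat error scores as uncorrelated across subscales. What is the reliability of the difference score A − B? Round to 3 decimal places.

0.647

Var(A−B) = 1 + 1 − 2·0.49 = 2 − 0.98 = 1.02.
Under uncorrelated errors the observed covariances equal the true-score covariances, so only the own-variance terms attenuate.
True-score variance = [0.71 + 0.93] − 0.98 = 1.64 − 0.98 = 0.66.
Reliability = 0.66 / 1.02 = 0.647.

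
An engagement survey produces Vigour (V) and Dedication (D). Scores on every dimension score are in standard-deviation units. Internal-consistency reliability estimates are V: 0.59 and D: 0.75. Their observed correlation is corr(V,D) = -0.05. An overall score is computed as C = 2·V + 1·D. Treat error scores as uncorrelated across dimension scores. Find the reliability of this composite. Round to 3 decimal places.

Var(C) = 2² + 1 + 2·[2·(-0.05)] = 5 − 0.2 = 4.8.
Because errors are independent across components, Cov(Tᵢ,Tⱼ) = Cov(Xᵢ,Xⱼ); the off-diagonal part of the true-score variance is the same as above.
True-score variance = [2²·0.59 + 0.75] − 0.2 = 3.11 − 0.2 = 2.91.
Reliability = 2.91 / 4.8 = 0.606.

0.606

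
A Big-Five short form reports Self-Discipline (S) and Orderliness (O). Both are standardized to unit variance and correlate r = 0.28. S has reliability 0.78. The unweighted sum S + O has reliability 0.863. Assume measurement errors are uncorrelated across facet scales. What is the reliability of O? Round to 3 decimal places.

0.869

Var(S+O) = 2 + 2·0.28 = 2.560.
True-score variance = ρ_S + ρ_O + 2·0.28, so 0.863 = (0.78 + ρ_O + 0.56) / 2.560.
ρ_O = 0.863·2.560 − 0.78 − 0.56 = 0.869.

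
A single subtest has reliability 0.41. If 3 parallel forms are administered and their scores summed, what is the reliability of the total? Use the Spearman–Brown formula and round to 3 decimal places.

0.676

ρ_k = kρ / (1 + (k−1)ρ) = 3·0.41 / (1 + 2·0.41) = 1.230 / 1.820 = 0.676.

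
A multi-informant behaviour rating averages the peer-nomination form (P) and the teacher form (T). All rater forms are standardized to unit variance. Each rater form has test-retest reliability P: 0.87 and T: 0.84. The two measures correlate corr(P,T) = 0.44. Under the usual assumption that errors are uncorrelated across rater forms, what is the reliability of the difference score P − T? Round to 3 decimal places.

Var(P−T) = 1 + 1 − 2·0.44 = 2 − 0.88 = 1.12.
Under uncorrelated errors the observed covariances equal the true-score covariances, so only the own-variance terms attenuate.
True-score variance = [0.87 + 0.84] − 0.88 = 1.71 − 0.88 = 0.83.
Reliability = 0.83 / 1.12 = 0.741.

0.741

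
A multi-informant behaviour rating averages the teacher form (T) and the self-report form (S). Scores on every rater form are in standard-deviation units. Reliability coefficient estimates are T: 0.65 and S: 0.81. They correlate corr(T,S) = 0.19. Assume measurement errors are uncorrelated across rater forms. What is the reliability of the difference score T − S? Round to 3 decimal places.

0.667

Var(T−S) = 1 + 1 − 2·0.19 = 2 − 0.38 = 1.62.
Under uncorrelated errors the observed covariances equal the true-score covariances, so only the own-variance terms attenuate.
True-score variance = [0.65 + 0.81] − 0.38 = 1.46 − 0.38 = 1.08.
Reliability = 1.08 / 1.62 = 0.667.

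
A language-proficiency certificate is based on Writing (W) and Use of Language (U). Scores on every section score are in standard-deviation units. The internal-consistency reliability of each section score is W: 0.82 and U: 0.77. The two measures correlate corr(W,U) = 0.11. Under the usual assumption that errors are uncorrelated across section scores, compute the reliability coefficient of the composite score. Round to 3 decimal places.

Var(W+U) = 2 + 2·[0.11] = 2 + 0.22 = 2.22.
With uncorrelated errors the cross-covariances are all true-score covariance, so they carry over unchanged; only the diagonal terms shrink to ρᵢσᵢ².
True-score variance = [0.82 + 0.77] + 0.22 = 1.59 + 0.22 = 1.81.
Reliability = 1.81 / 2.22 = 0.815.

0.815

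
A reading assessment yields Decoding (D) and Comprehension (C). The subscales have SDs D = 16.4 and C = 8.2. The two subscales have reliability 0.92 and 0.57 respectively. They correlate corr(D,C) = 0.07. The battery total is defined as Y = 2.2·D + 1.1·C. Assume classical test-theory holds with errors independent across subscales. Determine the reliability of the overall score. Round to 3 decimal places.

Var(Y) = 2.2²·16.4² + 1.1²·8.2² + 2·[2.42·16.4·8.2·0.07] = 1383.13 + 45.5618 = 1428.69.
Under uncorrelated errors the observed covariances equal the true-score covariances, so only the own-variance terms attenuate.
True-score variance = [2.2²·16.4²·0.92 + 1.1²·8.2²·0.57] + 45.5618 = 1244 + 45.5618 = 1289.56.
Reliability = 1289.56 / 1428.69 = 0.903.

0.903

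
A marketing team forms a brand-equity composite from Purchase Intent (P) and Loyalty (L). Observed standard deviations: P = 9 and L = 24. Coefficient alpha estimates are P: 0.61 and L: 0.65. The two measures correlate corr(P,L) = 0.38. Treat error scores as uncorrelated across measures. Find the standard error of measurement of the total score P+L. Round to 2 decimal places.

Var(total) = 657 + 164.16 = 821.16.
True-score variance = 423.81 + 164.16 = 587.97, so reliability = 0.7160.
Error variance = 821.16 − 587.97 = 233.19; SEM = √233.19 = 15.27.

15.27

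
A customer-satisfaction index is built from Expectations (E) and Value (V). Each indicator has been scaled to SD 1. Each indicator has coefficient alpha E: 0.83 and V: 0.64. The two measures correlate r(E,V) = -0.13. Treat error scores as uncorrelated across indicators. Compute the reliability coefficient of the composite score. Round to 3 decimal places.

Var(E+V) = 2 + 2·[(-0.13)] = 2 − 0.26 = 1.74.
Under uncorrelated errors the observed covariances equal the true-score covariances, so only the own-variance terms attenuate.
True-score variance = [0.83 + 0.64] − 0.26 = 1.47 − 0.26 = 1.21.
Reliability = 1.21 / 1.74 = 0.695.

0.695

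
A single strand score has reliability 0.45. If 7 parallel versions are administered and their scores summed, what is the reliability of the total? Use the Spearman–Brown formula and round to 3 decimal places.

ρ_k = kρ / (1 + (k−1)ρ) = 7·0.45 / (1 + 6·0.45) = 3.150 / 3.700 = 0.851.

0.851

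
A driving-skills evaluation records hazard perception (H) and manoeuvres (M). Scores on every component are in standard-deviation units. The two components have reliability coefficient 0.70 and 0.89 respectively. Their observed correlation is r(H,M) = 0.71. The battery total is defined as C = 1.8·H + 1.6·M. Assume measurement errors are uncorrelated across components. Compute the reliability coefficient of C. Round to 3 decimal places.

0.873

Var(C) = 1.8² + 1.6² + 2·[2.88·0.71] = 5.8 + 4.0896 = 9.8896.
Under uncorrelated errors the observed covariances equal the true-score covariances, so only the own-variance terms attenuate.
True-score variance = [1.8²·0.70 + 1.6²·0.89] + 4.0896 = 4.5464 + 4.0896 = 8.636.
Reliability = 8.636 / 9.8896 = 0.873.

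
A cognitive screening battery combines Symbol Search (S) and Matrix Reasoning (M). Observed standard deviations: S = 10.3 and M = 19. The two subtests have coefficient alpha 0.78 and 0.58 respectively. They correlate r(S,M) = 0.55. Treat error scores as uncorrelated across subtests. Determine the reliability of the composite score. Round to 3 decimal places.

0.744

Var(S+M) = 10.3² + 19² + 2·[10.3·19·0.55] = 467.09 + 215.27 = 682.36.
Under uncorrelated errors the observed covariances equal the true-score covariances, so only the own-variance terms attenuate.
True-score variance = [10.3²·0.78 + 19²·0.58] + 215.27 = 292.13 + 215.27 = 507.4.
Reliability = 507.4 / 682.36 = 0.744.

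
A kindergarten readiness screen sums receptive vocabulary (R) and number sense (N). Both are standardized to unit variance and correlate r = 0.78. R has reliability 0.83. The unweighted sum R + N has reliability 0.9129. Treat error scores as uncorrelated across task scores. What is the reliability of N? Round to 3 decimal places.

Var(R+N) = 2 + 2·0.78 = 3.560.
True-score variance = ρ_R + ρ_N + 2·0.78, so 0.9129 = (0.83 + ρ_N + 1.56) / 3.560.
ρ_N = 0.9129·3.560 − 0.83 − 1.56 = 0.860.

0.860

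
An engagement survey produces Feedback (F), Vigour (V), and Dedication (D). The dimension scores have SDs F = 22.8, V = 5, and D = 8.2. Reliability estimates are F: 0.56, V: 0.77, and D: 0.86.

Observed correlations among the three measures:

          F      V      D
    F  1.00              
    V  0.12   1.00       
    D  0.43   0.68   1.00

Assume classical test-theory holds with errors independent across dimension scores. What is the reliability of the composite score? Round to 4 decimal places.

0.7151

Var(F+V+D) = 22.8² + 5² + 8.2² + 2·[22.8·5·0.12 + 22.8·8.2·0.43 + 5·8.2·0.68] = 612.08 + 243.906 = 855.986.
Because errors are independent across components, Cov(Tᵢ,Tⱼ) = Cov(Xᵢ,Xⱼ); the off-diagonal part of the true-score variance is the same as above.
True-score variance = [22.8²·0.56 + 5²·0.77 + 8.2²·0.86] + 243.906 = 368.187 + 243.906 = 612.092.
Reliability = 612.092 / 855.986 = 0.7151.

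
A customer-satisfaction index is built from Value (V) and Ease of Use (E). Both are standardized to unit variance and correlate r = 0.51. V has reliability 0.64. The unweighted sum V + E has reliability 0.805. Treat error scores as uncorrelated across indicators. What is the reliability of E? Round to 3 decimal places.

0.771

Var(V+E) = 2 + 2·0.51 = 3.020.
True-score variance = ρ_V + ρ_E + 2·0.51, so 0.805 = (0.64 + ρ_E + 1.02) / 3.020.
ρ_E = 0.805·3.020 − 0.64 − 1.02 = 0.771.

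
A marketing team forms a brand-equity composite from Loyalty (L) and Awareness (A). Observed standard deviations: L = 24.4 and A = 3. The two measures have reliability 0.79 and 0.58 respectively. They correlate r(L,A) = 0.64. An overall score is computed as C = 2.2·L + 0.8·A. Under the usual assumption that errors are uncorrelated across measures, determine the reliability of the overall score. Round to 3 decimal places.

Var(C) = 2.2²·24.4² + 0.8²·3² + 2·[1.76·24.4·3·0.64] = 2887.3 + 164.905 = 3052.21.
Because errors are independent across components, Cov(Tᵢ,Tⱼ) = Cov(Xᵢ,Xⱼ); the off-diagonal part of the true-score variance is the same as above.
True-score variance = [2.2²·24.4²·0.79 + 0.8²·3²·0.58] + 164.905 = 2279.76 + 164.905 = 2444.66.
Reliability = 2444.66 / 3052.21 = 0.801.

0.801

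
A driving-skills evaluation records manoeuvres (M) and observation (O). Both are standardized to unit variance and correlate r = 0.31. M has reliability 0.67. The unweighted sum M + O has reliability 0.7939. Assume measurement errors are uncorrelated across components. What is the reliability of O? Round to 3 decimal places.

0.790

Var(M+O) = 2 + 2·0.31 = 2.620.
True-score variance = ρ_M + ρ_O + 2·0.31, so 0.7939 = (0.67 + ρ_O + 0.62) / 2.620.
ρ_O = 0.7939·2.620 − 0.67 − 0.62 = 0.790.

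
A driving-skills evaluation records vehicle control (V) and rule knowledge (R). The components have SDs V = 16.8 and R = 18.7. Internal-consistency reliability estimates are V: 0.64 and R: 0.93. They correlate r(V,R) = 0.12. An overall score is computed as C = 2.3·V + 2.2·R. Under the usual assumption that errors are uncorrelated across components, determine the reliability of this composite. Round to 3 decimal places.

0.816

Var(C) = 2.3²·16.8² + 2.2²·18.7² + 2·[5.06·16.8·18.7·0.12] = 3185.55 + 381.516 = 3567.07.
With uncorrelated errors the cross-covariances are all true-score covariance, so they carry over unchanged; only the diagonal terms shrink to ρᵢσᵢ².
True-score variance = [2.3²·16.8²·0.64 + 2.2²·18.7²·0.93] + 381.516 = 2529.58 + 381.516 = 2911.09.
Reliability = 2911.09 / 3567.07 = 0.816.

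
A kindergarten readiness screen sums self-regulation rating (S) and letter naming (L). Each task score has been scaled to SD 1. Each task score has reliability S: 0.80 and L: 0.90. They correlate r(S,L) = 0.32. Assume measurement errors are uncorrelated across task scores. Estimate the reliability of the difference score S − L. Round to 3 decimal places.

Var(S−L) = 1 + 1 − 2·0.32 = 2 − 0.64 = 1.36.
Under uncorrelated errors the observed covariances equal the true-score covariances, so only the own-variance terms attenuate.
True-score variance = [0.80 + 0.90] − 0.64 = 1.7 − 0.64 = 1.06.
Reliability = 1.06 / 1.36 = 0.779.

0.779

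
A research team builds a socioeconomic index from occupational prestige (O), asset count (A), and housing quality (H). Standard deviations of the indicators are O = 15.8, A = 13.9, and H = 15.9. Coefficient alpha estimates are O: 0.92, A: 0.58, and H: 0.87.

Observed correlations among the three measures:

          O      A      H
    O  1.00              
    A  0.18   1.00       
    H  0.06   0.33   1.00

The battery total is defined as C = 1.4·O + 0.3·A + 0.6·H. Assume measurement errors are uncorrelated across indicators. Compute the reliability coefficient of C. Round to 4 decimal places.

0.9146

Var(C) = 1.4²·15.8² + 0.3²·13.9² + 0.6²·15.9² + 2·[0.42·15.8·13.9·0.18 + 0.84·15.8·15.9·0.06 + 0.18·13.9·15.9·0.33] = 597.695 + 84.7855 = 682.48.
Under uncorrelated errors the observed covariances equal the true-score covariances, so only the own-variance terms attenuate.
True-score variance = [1.4²·15.8²·0.92 + 0.3²·13.9²·0.58 + 0.6²·15.9²·0.87] + 84.7855 = 539.417 + 84.7855 = 624.202.
Reliability = 624.202 / 682.48 = 0.9146.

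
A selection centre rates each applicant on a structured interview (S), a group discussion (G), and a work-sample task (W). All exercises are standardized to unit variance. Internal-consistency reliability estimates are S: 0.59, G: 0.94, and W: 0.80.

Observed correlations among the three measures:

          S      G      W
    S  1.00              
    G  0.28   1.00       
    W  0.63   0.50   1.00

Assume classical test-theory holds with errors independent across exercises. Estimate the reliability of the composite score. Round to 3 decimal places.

0.885

Var(S+G+W) = 3 + 2·[0.28 + 0.63 + 0.50] = 3 + 2.82 = 5.82.
Because errors are independent across components, Cov(Tᵢ,Tⱼ) = Cov(Xᵢ,Xⱼ); the off-diagonal part of the true-score variance is the same as above.
True-score variance = [0.59 + 0.94 + 0.80] + 2.82 = 2.33 + 2.82 = 5.15.
Reliability = 5.15 / 5.82 = 0.885.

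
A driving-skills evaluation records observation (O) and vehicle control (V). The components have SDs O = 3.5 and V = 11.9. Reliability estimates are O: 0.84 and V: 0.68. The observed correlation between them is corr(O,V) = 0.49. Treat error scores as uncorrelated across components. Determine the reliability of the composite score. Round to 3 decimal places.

Var(O+V) = 3.5² + 11.9² + 2·[3.5·11.9·0.49] = 153.86 + 40.817 = 194.677.
Because errors are independent across components, Cov(Tᵢ,Tⱼ) = Cov(Xᵢ,Xⱼ); the off-diagonal part of the true-score variance is the same as above.
True-score variance = [3.5²·0.84 + 11.9²·0.68] + 40.817 = 106.585 + 40.817 = 147.402.
Reliability = 147.402 / 194.677 = 0.757.

0.757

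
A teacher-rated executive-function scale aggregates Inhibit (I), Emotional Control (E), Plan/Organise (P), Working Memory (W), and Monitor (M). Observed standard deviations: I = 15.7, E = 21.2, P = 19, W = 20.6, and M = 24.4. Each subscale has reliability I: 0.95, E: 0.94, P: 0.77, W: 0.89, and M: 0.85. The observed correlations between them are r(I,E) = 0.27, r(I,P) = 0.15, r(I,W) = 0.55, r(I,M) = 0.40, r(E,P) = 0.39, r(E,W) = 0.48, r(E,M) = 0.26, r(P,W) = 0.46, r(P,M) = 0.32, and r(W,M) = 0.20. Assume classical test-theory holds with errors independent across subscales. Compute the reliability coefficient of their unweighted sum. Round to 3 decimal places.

0.947

Var(I+E+P+W+M) = 15.7² + 21.2² + 19² + 20.6² + 24.4² + 2·[15.7·21.2·0.27 + 15.7·19·0.15 + 15.7·20.6·0.55 + 15.7·24.4·0.40 + 21.2·19·0.39 + 21.2·20.6·0.48 + 21.2·24.4·0.26 + 19·20.6·0.46 + 19·24.4·0.32 + 20.6·24.4·0.20] = 2076.65 + 2791.72 = 4868.37.
Because errors are independent across components, Cov(Tᵢ,Tⱼ) = Cov(Xᵢ,Xⱼ); the off-diagonal part of the true-score variance is the same as above.
True-score variance = [15.7²·0.95 + 21.2²·0.94 + 19²·0.77 + 20.6²·0.89 + 24.4²·0.85] + 2791.72 = 1818.35 + 2791.72 = 4610.06.
Reliability = 4610.06 / 4868.37 = 0.947.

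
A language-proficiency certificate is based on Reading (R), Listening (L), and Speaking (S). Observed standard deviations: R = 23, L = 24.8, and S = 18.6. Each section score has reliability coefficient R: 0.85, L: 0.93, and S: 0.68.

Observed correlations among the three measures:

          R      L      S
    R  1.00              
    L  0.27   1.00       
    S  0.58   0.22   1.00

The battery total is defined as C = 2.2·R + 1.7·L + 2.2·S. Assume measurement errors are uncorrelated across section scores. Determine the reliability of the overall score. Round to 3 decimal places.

Var(C) = 2.2²·23² + 1.7²·24.8² + 2.2²·18.6² + 2·[3.74·23·24.8·0.27 + 4.84·23·18.6·0.58 + 3.74·24.8·18.6·0.22] = 6012.27 + 4312.9 = 10325.2.
With uncorrelated errors the cross-covariances are all true-score covariance, so they carry over unchanged; only the diagonal terms shrink to ρᵢσᵢ².
True-score variance = [2.2²·23²·0.85 + 1.7²·24.8²·0.93 + 2.2²·18.6²·0.68] + 4312.9 = 4967.97 + 4312.9 = 9280.88.
Reliability = 9280.88 / 10325.2 = 0.899.

0.899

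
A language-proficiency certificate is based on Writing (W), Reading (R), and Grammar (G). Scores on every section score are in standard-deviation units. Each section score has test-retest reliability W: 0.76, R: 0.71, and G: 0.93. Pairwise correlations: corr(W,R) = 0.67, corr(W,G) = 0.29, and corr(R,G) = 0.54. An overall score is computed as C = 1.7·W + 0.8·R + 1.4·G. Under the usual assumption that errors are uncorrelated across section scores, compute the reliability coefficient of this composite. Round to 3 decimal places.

Var(C) = 1.7² + 0.8² + 1.4² + 2·[1.36·0.67 + 2.38·0.29 + 1.12·0.54] = 5.49 + 4.4124 = 9.9024.
With uncorrelated errors the cross-covariances are all true-score covariance, so they carry over unchanged; only the diagonal terms shrink to ρᵢσᵢ².
True-score variance = [1.7²·0.76 + 0.8²·0.71 + 1.4²·0.93] + 4.4124 = 4.4736 + 4.4124 = 8.886.
Reliability = 8.886 / 9.9024 = 0.897.

0.897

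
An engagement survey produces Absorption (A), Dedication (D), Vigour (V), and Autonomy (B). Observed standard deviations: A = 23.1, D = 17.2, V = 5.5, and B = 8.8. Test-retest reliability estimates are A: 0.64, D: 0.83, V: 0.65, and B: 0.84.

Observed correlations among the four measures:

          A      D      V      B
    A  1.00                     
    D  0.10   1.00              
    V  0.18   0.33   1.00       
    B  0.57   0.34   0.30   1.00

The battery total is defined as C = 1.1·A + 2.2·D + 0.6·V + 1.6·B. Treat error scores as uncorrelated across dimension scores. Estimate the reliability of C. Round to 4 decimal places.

0.8491

Var(C) = 1.1²·23.1² + 2.2²·17.2² + 0.6²·5.5² + 1.6²·8.8² + 2·[2.42·23.1·17.2·0.10 + 0.66·23.1·5.5·0.18 + 1.76·23.1·8.8·0.57 + 1.32·17.2·5.5·0.33 + 3.52·17.2·8.8·0.34 + 0.96·5.5·8.8·0.30] = 2286.67 + 1102.94 = 3389.61.
With uncorrelated errors the cross-covariances are all true-score covariance, so they carry over unchanged; only the diagonal terms shrink to ρᵢσᵢ².
True-score variance = [1.1²·23.1²·0.64 + 2.2²·17.2²·0.83 + 0.6²·5.5²·0.65 + 1.6²·8.8²·0.84] + 1102.94 = 1775.28 + 1102.94 = 2878.22.
Reliability = 2878.22 / 3389.61 = 0.8491.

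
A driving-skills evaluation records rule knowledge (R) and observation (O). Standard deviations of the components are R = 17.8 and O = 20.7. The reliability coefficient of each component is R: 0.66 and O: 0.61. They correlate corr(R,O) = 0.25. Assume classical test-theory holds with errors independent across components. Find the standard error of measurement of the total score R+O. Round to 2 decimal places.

Var(total) = 745.33 + 184.23 = 929.56.
True-score variance = 470.493 + 184.23 = 654.723, so reliability = 0.7043.
Error variance = 929.56 − 654.723 = 274.837; SEM = √274.837 = 16.58.

16.58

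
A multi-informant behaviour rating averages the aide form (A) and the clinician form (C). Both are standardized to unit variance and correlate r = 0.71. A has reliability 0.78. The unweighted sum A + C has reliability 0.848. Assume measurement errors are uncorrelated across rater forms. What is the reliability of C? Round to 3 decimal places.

Var(A+C) = 2 + 2·0.71 = 3.420.
True-score variance = ρ_A + ρ_C + 2·0.71, so 0.848 = (0.78 + ρ_C + 1.42) / 3.420.
ρ_C = 0.848·3.420 − 0.78 − 1.42 = 0.700.

0.700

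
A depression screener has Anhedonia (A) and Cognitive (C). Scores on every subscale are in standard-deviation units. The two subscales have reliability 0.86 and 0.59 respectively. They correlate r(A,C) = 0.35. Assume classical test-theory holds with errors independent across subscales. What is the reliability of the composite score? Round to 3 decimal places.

0.796

Var(A+C) = 2 + 2·[0.35] = 2 + 0.7 = 2.7.
With uncorrelated errors the cross-covariances are all true-score covariance, so they carry over unchanged; only the diagonal terms shrink to ρᵢσᵢ².
True-score variance = [0.86 + 0.59] + 0.7 = 1.45 + 0.7 = 2.15.
Reliability = 2.15 / 2.7 = 0.796.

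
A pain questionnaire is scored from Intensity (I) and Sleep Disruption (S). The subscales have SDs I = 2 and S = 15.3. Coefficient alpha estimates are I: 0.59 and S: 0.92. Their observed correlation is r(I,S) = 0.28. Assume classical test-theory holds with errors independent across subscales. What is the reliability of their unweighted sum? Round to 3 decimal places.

0.920

Var(I+S) = 2² + 15.3² + 2·[2·15.3·0.28] = 238.09 + 17.136 = 255.226.
Because errors are independent across components, Cov(Tᵢ,Tⱼ) = Cov(Xᵢ,Xⱼ); the off-diagonal part of the true-score variance is the same as above.
True-score variance = [2²·0.59 + 15.3²·0.92] + 17.136 = 217.723 + 17.136 = 234.859.
Reliability = 234.859 / 255.226 = 0.920.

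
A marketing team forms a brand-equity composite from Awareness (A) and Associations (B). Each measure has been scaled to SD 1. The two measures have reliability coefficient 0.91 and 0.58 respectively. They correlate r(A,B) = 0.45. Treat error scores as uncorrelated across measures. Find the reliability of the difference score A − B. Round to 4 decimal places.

0.5364

Var(A−B) = 1 + 1 − 2·0.45 = 2 − 0.9 = 1.1.
Under uncorrelated errors the observed covariances equal the true-score covariances, so only the own-variance terms attenuate.
True-score variance = [0.91 + 0.58] − 0.9 = 1.49 − 0.9 = 0.59.
Reliability = 0.59 / 1.1 = 0.5364.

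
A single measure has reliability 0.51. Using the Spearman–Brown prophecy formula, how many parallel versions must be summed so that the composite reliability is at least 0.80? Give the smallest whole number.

4

k ≥ ρ*(1−ρ₁)/(ρ₁(1−ρ*)) = 0.80·0.49 / (0.51·0.20) = 3.843.
Smallest integer k = 4.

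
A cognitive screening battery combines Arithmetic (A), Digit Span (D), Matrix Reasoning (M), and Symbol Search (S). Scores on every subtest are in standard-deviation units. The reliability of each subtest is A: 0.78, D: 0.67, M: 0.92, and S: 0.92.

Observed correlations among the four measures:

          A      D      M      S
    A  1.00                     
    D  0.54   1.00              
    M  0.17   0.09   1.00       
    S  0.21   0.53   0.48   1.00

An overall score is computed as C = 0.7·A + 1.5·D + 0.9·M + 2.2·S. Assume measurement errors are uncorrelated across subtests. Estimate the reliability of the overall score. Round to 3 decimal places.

Var(C) = 0.7² + 1.5² + 0.9² + 2.2² + 2·[1.05·0.54 + 0.63·0.17 + 1.54·0.21 + 1.35·0.09 + 3.3·0.53 + 1.98·0.48] = 8.39 + 7.6368 = 16.0268.
Under uncorrelated errors the observed covariances equal the true-score covariances, so only the own-variance terms attenuate.
True-score variance = [0.7²·0.78 + 1.5²·0.67 + 0.9²·0.92 + 2.2²·0.92] + 7.6368 = 7.0877 + 7.6368 = 14.7245.
Reliability = 14.7245 / 16.0268 = 0.919.

0.919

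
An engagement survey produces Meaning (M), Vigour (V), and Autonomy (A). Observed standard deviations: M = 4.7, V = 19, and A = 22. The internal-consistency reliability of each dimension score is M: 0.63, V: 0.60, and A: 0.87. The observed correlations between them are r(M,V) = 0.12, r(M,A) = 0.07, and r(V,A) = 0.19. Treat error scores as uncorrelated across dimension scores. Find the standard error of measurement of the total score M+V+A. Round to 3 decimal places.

Var(total) = 867.09 + 194.748 = 1061.84.
True-score variance = 651.597 + 194.748 = 846.345, so reliability = 0.7971.
Error variance = 1061.84 − 846.345 = 215.493; SEM = √215.493 = 14.680.

14.680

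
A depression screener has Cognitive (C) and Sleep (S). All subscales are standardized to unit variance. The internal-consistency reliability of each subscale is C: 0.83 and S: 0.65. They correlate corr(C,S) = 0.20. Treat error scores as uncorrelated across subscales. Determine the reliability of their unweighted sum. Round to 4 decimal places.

0.7833

Var(C+S) = 2 + 2·[0.20] = 2 + 0.4 = 2.4.
Under uncorrelated errors the observed covariances equal the true-score covariances, so only the own-variance terms attenuate.
True-score variance = [0.83 + 0.65] + 0.4 = 1.48 + 0.4 = 1.88.
Reliability = 1.88 / 2.4 = 0.7833.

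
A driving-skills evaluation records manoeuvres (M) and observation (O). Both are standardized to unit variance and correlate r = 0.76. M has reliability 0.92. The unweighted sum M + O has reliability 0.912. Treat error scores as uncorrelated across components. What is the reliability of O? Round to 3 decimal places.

0.770

Var(M+O) = 2 + 2·0.76 = 3.520.
True-score variance = ρ_M + ρ_O + 2·0.76, so 0.912 = (0.92 + ρ_O + 1.52) / 3.520.
ρ_O = 0.912·3.520 − 0.92 − 1.52 = 0.770.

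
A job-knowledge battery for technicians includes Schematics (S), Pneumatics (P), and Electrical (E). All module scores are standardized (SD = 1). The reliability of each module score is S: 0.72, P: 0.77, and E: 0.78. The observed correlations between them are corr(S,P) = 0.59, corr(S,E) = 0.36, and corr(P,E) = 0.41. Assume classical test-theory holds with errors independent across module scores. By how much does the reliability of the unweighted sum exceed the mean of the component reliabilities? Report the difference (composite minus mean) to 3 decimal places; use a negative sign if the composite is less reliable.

Var(sum) = 3 + 2.72 = 5.72; true-score variance = 2.27 + 2.72 = 4.99; composite reliability = 0.8724.
Mean component reliability = 0.7567.
Difference = 0.8724 − 0.7567 = 0.116.

0.116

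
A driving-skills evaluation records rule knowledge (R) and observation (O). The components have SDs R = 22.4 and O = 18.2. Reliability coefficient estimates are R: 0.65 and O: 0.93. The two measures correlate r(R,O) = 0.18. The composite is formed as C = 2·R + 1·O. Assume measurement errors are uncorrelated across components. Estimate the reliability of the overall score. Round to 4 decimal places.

Var(C) = 2²·22.4² + 18.2² + 2·[2·22.4·18.2·0.18] = 2338.28 + 293.53 = 2631.81.
With uncorrelated errors the cross-covariances are all true-score covariance, so they carry over unchanged; only the diagonal terms shrink to ρᵢσᵢ².
True-score variance = [2²·22.4²·0.65 + 18.2²·0.93] + 293.53 = 1612.63 + 293.53 = 1906.16.
Reliability = 1906.16 / 2631.81 = 0.7243.

0.7243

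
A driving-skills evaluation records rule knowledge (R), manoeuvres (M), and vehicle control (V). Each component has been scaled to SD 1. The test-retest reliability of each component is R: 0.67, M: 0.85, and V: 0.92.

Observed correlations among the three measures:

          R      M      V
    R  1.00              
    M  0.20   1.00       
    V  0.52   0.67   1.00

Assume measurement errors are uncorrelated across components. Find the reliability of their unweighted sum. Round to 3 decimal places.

0.903

Var(R+M+V) = 3 + 2·[0.20 + 0.52 + 0.67] = 3 + 2.78 = 5.78.
With uncorrelated errors the cross-covariances are all true-score covariance, so they carry over unchanged; only the diagonal terms shrink to ρᵢσᵢ².
True-score variance = [0.67 + 0.85 + 0.92] + 2.78 = 2.44 + 2.78 = 5.22.
Reliability = 5.22 / 5.78 = 0.903.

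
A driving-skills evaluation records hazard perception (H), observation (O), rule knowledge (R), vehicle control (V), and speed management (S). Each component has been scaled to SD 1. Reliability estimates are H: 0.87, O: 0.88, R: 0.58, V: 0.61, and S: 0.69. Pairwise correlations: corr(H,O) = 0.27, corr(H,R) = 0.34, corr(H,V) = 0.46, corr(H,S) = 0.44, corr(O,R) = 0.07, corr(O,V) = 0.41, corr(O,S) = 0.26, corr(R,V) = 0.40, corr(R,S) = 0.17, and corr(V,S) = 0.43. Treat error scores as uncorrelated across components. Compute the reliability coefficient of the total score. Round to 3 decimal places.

0.881

Var(H+O+R+V+S) = 5 + 2·[0.27 + 0.34 + 0.46 + 0.44 + 0.07 + 0.41 + 0.26 + 0.40 + 0.17 + 0.43] = 5 + 6.5 = 11.5.
Because errors are independent across components, Cov(Tᵢ,Tⱼ) = Cov(Xᵢ,Xⱼ); the off-diagonal part of the true-score variance is the same as above.
True-score variance = [0.87 + 0.88 + 0.58 + 0.61 + 0.69] + 6.5 = 3.63 + 6.5 = 10.13.
Reliability = 10.13 / 11.5 = 0.881.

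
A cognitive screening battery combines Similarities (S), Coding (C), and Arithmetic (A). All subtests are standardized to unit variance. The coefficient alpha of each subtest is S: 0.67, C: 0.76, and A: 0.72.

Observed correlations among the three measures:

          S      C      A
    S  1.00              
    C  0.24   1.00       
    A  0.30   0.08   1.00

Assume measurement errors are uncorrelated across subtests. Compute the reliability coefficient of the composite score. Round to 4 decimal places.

0.7995

Var(S+C+A) = 3 + 2·[0.24 + 0.30 + 0.08] = 3 + 1.24 = 4.24.
Under uncorrelated errors the observed covariances equal the true-score covariances, so only the own-variance terms attenuate.
True-score variance = [0.67 + 0.76 + 0.72] + 1.24 = 2.15 + 1.24 = 3.39.
Reliability = 3.39 / 4.24 = 0.7995.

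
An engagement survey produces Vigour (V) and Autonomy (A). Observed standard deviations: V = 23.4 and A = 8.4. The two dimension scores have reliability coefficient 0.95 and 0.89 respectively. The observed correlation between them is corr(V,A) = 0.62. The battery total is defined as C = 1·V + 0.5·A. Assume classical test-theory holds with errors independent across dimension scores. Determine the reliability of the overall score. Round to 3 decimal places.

0.957

Var(C) = 23.4² + 0.5²·8.4² + 2·[0.5·23.4·8.4·0.62] = 565.2 + 121.867 = 687.067.
With uncorrelated errors the cross-covariances are all true-score covariance, so they carry over unchanged; only the diagonal terms shrink to ρᵢσᵢ².
True-score variance = [23.4²·0.95 + 0.5²·8.4²·0.89] + 121.867 = 535.882 + 121.867 = 657.749.
Reliability = 657.749 / 687.067 = 0.957.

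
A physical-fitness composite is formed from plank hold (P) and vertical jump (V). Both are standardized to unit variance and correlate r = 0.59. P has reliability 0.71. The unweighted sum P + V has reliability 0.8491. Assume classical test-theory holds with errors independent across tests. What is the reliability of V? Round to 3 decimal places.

Var(P+V) = 2 + 2·0.59 = 3.180.
True-score variance = ρ_P + ρ_V + 2·0.59, so 0.8491 = (0.71 + ρ_V + 1.18) / 3.180.
ρ_V = 0.8491·3.180 − 0.71 − 1.18 = 0.810.

0.810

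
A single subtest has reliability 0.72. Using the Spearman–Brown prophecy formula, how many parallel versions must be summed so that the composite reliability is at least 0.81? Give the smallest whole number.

k ≥ ρ*(1−ρ₁)/(ρ₁(1−ρ*)) = 0.81·0.28 / (0.72·0.19) = 1.658.
Smallest integer k = 2.

2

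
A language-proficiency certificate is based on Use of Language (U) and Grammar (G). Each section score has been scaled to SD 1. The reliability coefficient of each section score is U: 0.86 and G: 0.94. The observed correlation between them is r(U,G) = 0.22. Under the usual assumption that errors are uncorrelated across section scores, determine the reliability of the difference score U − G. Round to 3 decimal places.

Var(U−G) = 1 + 1 − 2·0.22 = 2 − 0.44 = 1.56.
Under uncorrelated errors the observed covariances equal the true-score covariances, so only the own-variance terms attenuate.
True-score variance = [0.86 + 0.94] − 0.44 = 1.8 − 0.44 = 1.36.
Reliability = 1.36 / 1.56 = 0.872.

0.872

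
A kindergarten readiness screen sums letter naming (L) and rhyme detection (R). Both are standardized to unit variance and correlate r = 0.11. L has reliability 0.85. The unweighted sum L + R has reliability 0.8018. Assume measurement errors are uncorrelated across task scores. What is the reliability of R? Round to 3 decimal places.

Var(L+R) = 2 + 2·0.11 = 2.220.
True-score variance = ρ_L + ρ_R + 2·0.11, so 0.8018 = (0.85 + ρ_R + 0.22) / 2.220.
ρ_R = 0.8018·2.220 − 0.85 − 0.22 = 0.710.

0.710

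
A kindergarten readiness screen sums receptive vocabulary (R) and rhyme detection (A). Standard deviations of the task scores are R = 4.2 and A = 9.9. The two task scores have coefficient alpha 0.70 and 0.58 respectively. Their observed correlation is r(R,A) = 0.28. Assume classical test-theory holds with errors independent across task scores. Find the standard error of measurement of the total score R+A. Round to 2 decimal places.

Var(total) = 115.65 + 23.2848 = 138.935.
True-score variance = 69.1938 + 23.2848 = 92.4786, so reliability = 0.6656.
Error variance = 138.935 − 92.4786 = 46.4562; SEM = √46.4562 = 6.82.

6.82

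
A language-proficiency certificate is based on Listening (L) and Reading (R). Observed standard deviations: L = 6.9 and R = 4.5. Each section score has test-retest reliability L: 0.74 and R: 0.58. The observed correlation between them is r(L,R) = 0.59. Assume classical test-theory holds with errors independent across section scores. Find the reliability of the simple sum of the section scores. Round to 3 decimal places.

0.800

Var(L+R) = 6.9² + 4.5² + 2·[6.9·4.5·0.59] = 67.86 + 36.639 = 104.499.
Because errors are independent across components, Cov(Tᵢ,Tⱼ) = Cov(Xᵢ,Xⱼ); the off-diagonal part of the true-score variance is the same as above.
True-score variance = [6.9²·0.74 + 4.5²·0.58] + 36.639 = 46.9764 + 36.639 = 83.6154.
Reliability = 83.6154 / 104.499 = 0.800.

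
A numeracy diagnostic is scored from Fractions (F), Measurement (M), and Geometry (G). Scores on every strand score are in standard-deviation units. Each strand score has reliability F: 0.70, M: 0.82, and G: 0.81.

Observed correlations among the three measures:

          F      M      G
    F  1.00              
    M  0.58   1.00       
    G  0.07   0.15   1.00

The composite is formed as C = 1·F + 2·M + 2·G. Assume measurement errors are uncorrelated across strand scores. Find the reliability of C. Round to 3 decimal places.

0.861

Var(C) = 1 + 2² + 2² + 2·[2·0.58 + 2·0.07 + 4·0.15] = 9 + 3.8 = 12.8.
Because errors are independent across components, Cov(Tᵢ,Tⱼ) = Cov(Xᵢ,Xⱼ); the off-diagonal part of the true-score variance is the same as above.
True-score variance = [0.70 + 2²·0.82 + 2²·0.81] + 3.8 = 7.22 + 3.8 = 11.02.
Reliability = 11.02 / 12.8 = 0.861.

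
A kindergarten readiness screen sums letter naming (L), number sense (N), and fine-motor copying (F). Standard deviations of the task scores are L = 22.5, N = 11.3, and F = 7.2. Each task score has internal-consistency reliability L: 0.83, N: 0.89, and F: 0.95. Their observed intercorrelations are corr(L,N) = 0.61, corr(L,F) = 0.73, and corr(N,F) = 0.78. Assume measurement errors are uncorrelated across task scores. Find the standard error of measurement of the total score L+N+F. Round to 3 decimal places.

Var(total) = 685.78 + 673.627 = 1359.41.
True-score variance = 583.08 + 673.627 = 1256.71, so reliability = 0.9245.
Error variance = 1359.41 − 1256.71 = 102.7; SEM = √102.7 = 10.134.

10.134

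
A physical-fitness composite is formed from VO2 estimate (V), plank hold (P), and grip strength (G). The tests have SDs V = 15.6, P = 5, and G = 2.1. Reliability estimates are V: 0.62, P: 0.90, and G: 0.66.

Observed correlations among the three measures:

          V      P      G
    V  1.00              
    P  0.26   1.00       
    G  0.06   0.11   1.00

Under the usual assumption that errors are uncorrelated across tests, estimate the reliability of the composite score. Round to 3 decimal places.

0.698

Var(V+P+G) = 15.6² + 5² + 2.1² + 2·[15.6·5·0.26 + 15.6·2.1·0.06 + 5·2.1·0.11] = 272.77 + 46.8012 = 319.571.
Because errors are independent across components, Cov(Tᵢ,Tⱼ) = Cov(Xᵢ,Xⱼ); the off-diagonal part of the true-score variance is the same as above.
True-score variance = [15.6²·0.62 + 5²·0.90 + 2.1²·0.66] + 46.8012 = 176.294 + 46.8012 = 223.095.
Reliability = 223.095 / 319.571 = 0.698.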